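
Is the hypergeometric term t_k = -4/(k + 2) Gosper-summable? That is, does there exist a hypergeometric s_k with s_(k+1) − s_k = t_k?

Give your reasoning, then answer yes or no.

Step 1: r(k) = (k + 2)/(k + 3).
Gosper form: A/B · C(k+1)/C(k) with A=k + 2, B=k + 3, C=1.
Need (k + 2)·f(k+1) − (k + 2)·f(k) = 1.
Degrees (1,1,0) ⇒ d ≤ 0.
Put f(k) = c0: A·f(k+1) − B(k−1)·f(k) − C = -1; need -1 = 0 — inconsistent ⇒ no f, not summable.

No; the coefficient equations for f are inconsistent.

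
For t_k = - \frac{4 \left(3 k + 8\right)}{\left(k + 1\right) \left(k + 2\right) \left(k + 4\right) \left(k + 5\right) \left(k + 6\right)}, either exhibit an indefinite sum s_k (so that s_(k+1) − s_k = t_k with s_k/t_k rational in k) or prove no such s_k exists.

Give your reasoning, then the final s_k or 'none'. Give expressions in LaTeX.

Compute t_(k+1)/t_k: get (k + 1)*(k + 4)*(3*k + 11)/((k + 3)*(k + 7)*(3*k + 8)).
Normal form (A,B,C) = (k + 1, k + 7, k**2 + 17*k/3 + 8).
Solve (k + 1)·f(k+1) − (k + 6)·f(k) = k**2 + 17*k/3 + 8.
Bound: deg f ≤ 5.
Coefficient equations give f(k) = k*(k + 2)*(k + 3)*(k**2 + 10*k + 29)/60.
R(k) = B(k−1)·f(k)/C(k) = k*(k + 2)*(k + 6)*(k**2 + 10*k + 29)/(20*(3*k + 8)); s_k = R·t_k = k*(-k**2 - 10*k - 29)/(5*(k**3 + 10*k**2 + 29*k + 20)).
Check: Δs_k = 4*(-3*k - 8)/(k**5 + 18*k**4 + 121*k**3 + 372*k**2 + 508*k + 240). ✓

s_k = \frac{k \left(- k^{2} - 10 k - 29\right)}{5 \left(k^{3} + 10 k^{2} + 29 k + 20\right)}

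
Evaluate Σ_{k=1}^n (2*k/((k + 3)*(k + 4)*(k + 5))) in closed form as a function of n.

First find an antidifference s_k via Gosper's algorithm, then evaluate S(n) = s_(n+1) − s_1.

The ratio is (k + 1)*(k + 3)/(k*(k + 6)).
Factor: A=k + 3; B=k + 6; C=k.
Solve (k + 3)·f(k+1) − (k + 5)·f(k) = k.
Degrees (1,1,1) ⇒ d ≤ 2.
Match coefficients ⇒ f(k) = k*(k - 1)/8.
Get s_k = R·t_k = k*(k - 1)/(4*(k + 3)*(k + 4)) with R(k) = B(k−1)f(k)/C(k) = (k - 1)*(k + 5)/8.
Δs = 2*k/(k**3 + 12*k**2 + 47*k + 60), as required.
Telescope: S(n) = s_(n+1) − s_(1) = n*(n + 1)/(4*(n**2 + 9*n + 20)) − (0) = n*(n + 1)/(4*(n**2 + 9*n + 20)).

S(n) = n*(n + 1)/(4*(n**2 + 9*n + 20))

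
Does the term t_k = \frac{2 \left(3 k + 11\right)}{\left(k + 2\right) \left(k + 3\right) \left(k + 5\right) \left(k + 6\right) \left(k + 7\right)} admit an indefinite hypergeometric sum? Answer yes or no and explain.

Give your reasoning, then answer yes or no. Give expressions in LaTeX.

Ratio r(k) = (k + 2)*(k + 5)*(3*k + 14)/((k + 4)*(k + 8)*(3*k + 11)).
A = k + 2, B = k + 8, C = k**2 + 23*k/3 + 44/3.
Key eq: (k + 2)·f(k+1) = (k + 7)·f(k) + (k**2 + 23*k/3 + 44/3).
d = 5 from the (1,1,2) case.
Solve for f: f(k) = k*(k + 3)*(k + 4)*(k**2 + 13*k + 52)/180 (degree 5 ≤ 5).
Get s_k = R·t_k = k*(k**2 + 13*k + 52)/(30*(k**3 + 13*k**2 + 52*k + 60)) with R(k) = B(k−1)f(k)/C(k) = k*(k + 3)*(k + 7)*(k**2 + 13*k + 52)/(60*(3*k + 11)).
Δs = 2*(3*k + 11)/(k**5 + 23*k**4 + 203*k**3 + 853*k**2 + 1692*k + 1260), as required.

Yes. s_k = \frac{k \left(k^{2} + 13 k + 52\right)}{30 \left(k^{3} + 13 k^{2} + 52 k + 60\right)}.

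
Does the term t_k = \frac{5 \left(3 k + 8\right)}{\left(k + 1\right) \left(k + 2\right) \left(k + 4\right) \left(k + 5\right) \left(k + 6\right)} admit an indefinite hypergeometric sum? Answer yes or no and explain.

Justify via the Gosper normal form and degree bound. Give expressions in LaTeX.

Yes. s_k = \frac{k \left(k^{2} + 10 k + 29\right)}{4 \left(k^{3} + 10 k^{2} + 29 k + 20\right)}.

Step 1: r(k) = (k + 1)*(k + 4)*(3*k + 11)/((k + 3)*(k + 7)*(3*k + 8)).
Take A(k)=k + 1, B(k)=k + 7, C(k)=k**2 + 17*k/3 + 8.
Key eq: (k + 1)·f(k+1) = (k + 6)·f(k) + (k**2 + 17*k/3 + 8).
Degrees (1,1,2) ⇒ d ≤ 5.
Solving with deg f ≤ 5: f(k) = k*(k + 2)*(k + 3)*(k**2 + 10*k + 29)/60.
Get s_k = R·t_k = k*(k**2 + 10*k + 29)/(4*(k**3 + 10*k**2 + 29*k + 20)) with R(k) = B(k−1)f(k)/C(k) = k*(k + 2)*(k + 6)*(k**2 + 10*k + 29)/(20*(3*k + 8)).
Verify: 5*(3*k + 8)/(k**5 + 18*k**4 + 121*k**3 + 372*k**2 + 508*k + 240) matches t_k.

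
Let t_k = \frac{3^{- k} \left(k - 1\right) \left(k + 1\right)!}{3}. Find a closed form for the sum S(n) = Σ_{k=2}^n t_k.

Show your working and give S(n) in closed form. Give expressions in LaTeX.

Compute t_(k+1)/t_k: get k*(k + 2)/(3*(k - 1)).
Factor: A=k/3 + 2/3; B=1; C=k - 1.
f must satisfy (k/3 + 2/3)·f(k+1) − (1)·f(k) = k - 1.
deg f ≤ 0 (via 1,0,1).
A polynomial solution: f(k) = 3.
Then R = B(k−1)f/C = 3/(k - 1), so s_k = R(k)·t_k = factorial(k + 1)/3**k.
Verify: (k - 1)*factorial(k + 1)/(3*3**k) matches t_k.
s_(n+1) = 3**(-n - 1)*factorial(n + 2) and s_(2) = 2/3, so S(n) = -2/3 + factorial(n + 2)/(3*3**n).

S(n) = - \frac{2}{3} + \frac{3^{- n} \left(n + 2\right)!}{3}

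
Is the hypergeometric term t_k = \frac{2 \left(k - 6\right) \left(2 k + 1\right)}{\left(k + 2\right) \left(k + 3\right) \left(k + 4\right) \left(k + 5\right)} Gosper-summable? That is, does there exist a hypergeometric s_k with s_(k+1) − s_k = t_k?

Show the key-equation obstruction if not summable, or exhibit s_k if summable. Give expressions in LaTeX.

Yes. s_k = \frac{k \left(- k^{2} - 57 k - 14\right)}{12 \left(k^{3} + 9 k^{2} + 26 k + 24\right)}.

The ratio is (k - 5)*(k + 2)*(2*k + 3)/((k - 6)*(k + 6)*(2*k + 1)).
A = k + 2, B = k + 6, C = k**2 - 11*k/2 - 3.
Set up (k + 2)·f(k+1) − (k + 5)·f(k) − (k**2 - 11*k/2 - 3) = 0.
deg f ≤ 3 (via 1,1,2).
A polynomial solution: f(k) = -k*(k**2 + 57*k + 14)/48.
R(k) = B(k−1)·f(k)/C(k) = -k*(k + 5)*(k**2 + 57*k + 14)/(24*(k - 6)*(2*k + 1)); s_k = R·t_k = k*(-k**2 - 57*k - 14)/(12*(k**3 + 9*k**2 + 26*k + 24)).
s_(k+1) − s_k = 2*(2*k**2 - 11*k - 6)/(k**4 + 14*k**3 + 71*k**2 + 154*k + 120) = t_k.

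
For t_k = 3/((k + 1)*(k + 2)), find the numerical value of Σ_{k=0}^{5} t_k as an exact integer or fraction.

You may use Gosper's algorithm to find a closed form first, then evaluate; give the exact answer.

Compute t_(k+1)/t_k: get (k + 1)/(k + 3).
Factor: A=k + 1; B=k + 3; C=1.
Key eq: (k + 1)·f(k+1) = (k + 2)·f(k) + (1).
Bound: deg f ≤ 1.
Solving with deg f ≤ 1: f(k) = k.
Certificate R = B(k−1)f/C = k*(k + 2) gives s_k = 3*k/(k + 1).
Δs = 3/(k**2 + 3*k + 2), as required.
Evaluate s at k=6 and k=0: 18/7 and 0; difference 18/7.

Σ = 18/7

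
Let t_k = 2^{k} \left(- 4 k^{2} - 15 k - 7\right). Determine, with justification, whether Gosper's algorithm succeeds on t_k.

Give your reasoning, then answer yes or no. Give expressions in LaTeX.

Yes. s_k = 2^{k} \left(- 4 k^{2} + k - 1\right).

Step 1: r(k) = 2*(4*k**2 + 23*k + 26)/(4*k**2 + 15*k + 7).
Take A(k)=2, B(k)=1, C(k)=k**2 + 15*k/4 + 7/4.
Need (2)·f(k+1) − (1)·f(k) = k**2 + 15*k/4 + 7/4.
From deg A=0, deg B=0, deg C=2: d=2.
A polynomial solution: f(k) = (4*k**2 - k + 1)/4.
R(k) = B(k−1)·f(k)/C(k) = (4*k**2 - k + 1)/(4*k**2 + 15*k + 7); s_k = R·t_k = 2**k*(-4*k**2 + k - 1).
Δs = 2**k*(-4*k**2 - 15*k - 7), as required.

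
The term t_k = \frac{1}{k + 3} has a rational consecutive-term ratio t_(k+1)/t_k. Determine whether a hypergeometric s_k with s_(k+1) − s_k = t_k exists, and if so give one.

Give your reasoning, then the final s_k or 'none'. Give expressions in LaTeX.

t_(k+1)/t_k = (k + 3)/(k + 4).
Normal form (A,B,C) = (k + 3, k + 4, 1).
f must satisfy (k + 3)·f(k+1) − (k + 3)·f(k) = 1.
Bound: deg f ≤ 0.
f = c0 ⇒ A·f(k+1) − B(k−1)·f(k) − C = -1. The system {-1 = 0} is inconsistent; no antidifference.

none (Gosper's algorithm certifies no s_k)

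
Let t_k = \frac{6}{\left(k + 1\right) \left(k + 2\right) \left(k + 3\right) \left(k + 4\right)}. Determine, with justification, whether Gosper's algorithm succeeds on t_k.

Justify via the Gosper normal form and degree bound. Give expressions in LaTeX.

Yes. s_k = \frac{k \left(k^{2} + 6 k + 11\right)}{3 \left(k + 1\right) \left(k + 2\right) \left(k + 3\right)}.

Ratio r(k) = (k + 1)/(k + 5).
Gosper form: A/B · C(k+1)/C(k) with A=k + 1, B=k + 5, C=1.
Solve (k + 1)·f(k+1) − (k + 4)·f(k) = 1.
deg f ≤ 3 (via 1,1,0).
Coefficient equations give f(k) = k*(k**2 + 6*k + 11)/18.
Then R = B(k−1)f/C = k*(k + 4)*(k**2 + 6*k + 11)/18, so s_k = R(k)·t_k = k*(k**2 + 6*k + 11)/(3*(k + 1)*(k + 2)*(k + 3)).
s_(k+1) − s_k = 6/(k**4 + 10*k**3 + 35*k**2 + 50*k + 24) = t_k.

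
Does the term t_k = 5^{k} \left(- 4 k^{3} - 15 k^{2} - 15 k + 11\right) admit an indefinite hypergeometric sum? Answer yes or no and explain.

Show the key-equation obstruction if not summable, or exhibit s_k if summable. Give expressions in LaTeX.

Yes. s_k = 5^{k} \left(4 - k^{3}\right).

Step 1: r(k) = 5*(4*k**3 + 27*k**2 + 57*k + 23)/(4*k**3 + 15*k**2 + 15*k - 11).
So A=5 and B=1, with C=k**3 + 15*k**2/4 + 15*k/4 - 11/4.
Solve (5)·f(k+1) − (1)·f(k) = k**3 + 15*k**2/4 + 15*k/4 - 11/4.
d = 3 from the (0,0,3) case.
Match coefficients ⇒ f(k) = (k**3 - 4)/4.
Certificate R = B(k−1)f/C = (k**3 - 4)/(4*k**3 + 15*k**2 + 15*k - 11) gives s_k = 5**k*(4 - k**3).
s_(k+1) − s_k = 5**k*(k**3 - 5*(k + 1)**3 + 16) = t_k.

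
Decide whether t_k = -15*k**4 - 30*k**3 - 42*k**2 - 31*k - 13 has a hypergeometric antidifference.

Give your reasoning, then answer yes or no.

Yes. s_k = k*(-3*k**4 - 4*k**2 - 2*k - 4).

The ratio is (15*k**4 + 90*k**3 + 222*k**2 + 265*k + 131)/(15*k**4 + 30*k**3 + 42*k**2 + 31*k + 13).
Gosper form: A/B · C(k+1)/C(k) with A=1, B=1, C=k**4 + 2*k**3 + 14*k**2/5 + 31*k/15 + 13/15.
Solve (1)·f(k+1) − (1)·f(k) = k**4 + 2*k**3 + 14*k**2/5 + 31*k/15 + 13/15.
Degrees (0,0,4) ⇒ d ≤ 5.
Solving with deg f ≤ 5: f(k) = k*(3*k**4 + 4*k**2 + 2*k + 4)/15.
Certificate R = B(k−1)f/C = k*(3*k**4 + 4*k**2 + 2*k + 4)/(15*k**4 + 30*k**3 + 42*k**2 + 31*k + 13) gives s_k = k*(-3*k**4 - 4*k**2 - 2*k - 4).
Check: Δs_k = -15*k**4 - 30*k**3 - 42*k**2 - 31*k - 13. ✓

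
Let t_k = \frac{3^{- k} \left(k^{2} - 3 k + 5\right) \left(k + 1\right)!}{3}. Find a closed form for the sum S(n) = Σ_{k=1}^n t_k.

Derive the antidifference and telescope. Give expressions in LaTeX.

S(n) = 3^{- n - 1} \left(4 \cdot 3^{n} + n^{3} n! + n^{2} n! - 4 n n! - 4 n!\right)

Compute t_(k+1)/t_k: get (k**3 + k**2 + k + 6)/(3*(k**2 - 3*k + 5)).
Factor: A=k/3 + 2/3; B=1; C=k**2 - 3*k + 5.
Key eq: (k/3 + 2/3)·f(k+1) = (1)·f(k) + (k**2 - 3*k + 5).
deg f ≤ 1 (via 1,0,2).
Solve for f: f(k) = 3*(k - 3) (degree 1 ≤ 1).
Certificate R = B(k−1)f/C = 3*(k - 3)/(k**2 - 3*k + 5) gives s_k = (k - 3)*factorial(k + 1)/3**k.
Verify: (k**2 - 3*k + 5)*factorial(k + 1)/(3*3**k) matches t_k.
s_(n+1) = 3**(-n - 1)*(n - 2)*factorial(n + 2) and s_(1) = -4/3, so S(n) = 3**(-n - 1)*(4*3**n + n**3*factorial(n) + n**2*factorial(n) - 4*n*factorial(n) - 4*factorial(n)).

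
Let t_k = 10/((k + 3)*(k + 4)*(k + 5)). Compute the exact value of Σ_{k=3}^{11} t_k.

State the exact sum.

t_(k+1)/t_k = (k + 3)/(k + 6).
Gosper form: A/B · C(k+1)/C(k) with A=k + 3, B=k + 6, C=1.
Key eq: (k + 3)·f(k+1) = (k + 5)·f(k) + (1).
Bound: deg f ≤ 2.
Solving with deg f ≤ 2: f(k) = k*(k + 7)/24.
Then R = B(k−1)f/C = k*(k + 5)*(k + 7)/24, so s_k = R(k)·t_k = 5*k*(k + 7)/(12*(k + 3)*(k + 4)).
s_(k+1) − s_k = 10/(k**3 + 12*k**2 + 47*k + 60) = t_k.
Evaluate s at k=12 and k=3: 19/48 and 25/84; difference 11/112.

Σ = 11/112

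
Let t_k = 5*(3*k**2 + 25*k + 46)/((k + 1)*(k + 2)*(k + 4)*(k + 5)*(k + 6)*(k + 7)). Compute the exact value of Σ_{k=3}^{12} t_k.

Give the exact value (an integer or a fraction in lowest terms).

t_(k+1)/t_k = (k + 1)*(k + 4)*(25*k + 3*(k + 1)**2 + 71)/((k + 3)*(k + 8)*(3*k**2 + 25*k + 46)).
A = k + 1, B = k + 8, C = k**3 + 34*k**2/3 + 121*k/3 + 46.
Need (k + 1)·f(k+1) − (k + 7)·f(k) = k**3 + 34*k**2/3 + 121*k/3 + 46.
deg f ≤ 6 (via 1,1,3).
Match coefficients ⇒ f(k) = k*(k + 2)*(k + 3)*(k + 5)*(k**2 + 11*k + 34)/72.
Then R = B(k−1)f/C = k*(k + 2)*(k + 5)*(k + 7)*(k**2 + 11*k + 34)/(24*(3*k**2 + 25*k + 46)), so s_k = R(k)·t_k = 5*k*(k**2 + 11*k + 34)/(24*(k**3 + 11*k**2 + 34*k + 24)).
Check: Δs_k = 5*(3*k**2 + 25*k + 46)/(k**6 + 25*k**5 + 247*k**4 + 1219*k**3 + 3112*k**2 + 3796*k + 1680). ✓
Σ_(k=3)^(12) t_k = s_(13) − s_(3) = 11245/54264 − (95/504) = 1525/81396.

Σ = 1525/81396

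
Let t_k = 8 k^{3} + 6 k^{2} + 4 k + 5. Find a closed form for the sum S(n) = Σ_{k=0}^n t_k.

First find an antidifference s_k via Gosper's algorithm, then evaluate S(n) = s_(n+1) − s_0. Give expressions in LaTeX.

r(k) = (8*k**3 + 30*k**2 + 40*k + 23)/(8*k**3 + 6*k**2 + 4*k + 5) after simplifying.
Take A(k)=1, B(k)=1, C(k)=k**3 + 3*k**2/4 + k/2 + 5/8.
Solve (1)·f(k+1) − (1)·f(k) = k**3 + 3*k**2/4 + k/2 + 5/8.
From deg A=0, deg B=0, deg C=3: d=4.
Coefficient equations give f(k) = k*(2*k**3 - 2*k**2 + k + 4)/8.
Get s_k = R·t_k = k*(2*k**3 - 2*k**2 + k + 4) with R(k) = B(k−1)f(k)/C(k) = k*(2*k**3 - 2*k**2 + k + 4)/(8*k**3 + 6*k**2 + 4*k + 5).
s_(k+1) − s_k = 8*k**3 + 6*k**2 + 4*k + 5 = t_k.
Evaluate: s_(n+1) = 2*n**4 + 6*n**3 + 7*n**2 + 8*n + 5; subtract s_(0) = 0 ⇒ S(n) = 2*n**4 + 6*n**3 + 7*n**2 + 8*n + 5.

S(n) = 2 n^{4} + 6 n^{3} + 7 n^{2} + 8 n + 5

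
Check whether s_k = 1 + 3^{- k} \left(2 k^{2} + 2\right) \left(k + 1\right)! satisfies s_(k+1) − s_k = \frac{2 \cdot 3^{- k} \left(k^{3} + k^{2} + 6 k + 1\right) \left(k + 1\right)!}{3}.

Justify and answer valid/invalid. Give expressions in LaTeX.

valid (s_(k+1) − s_k reduces to t_k)

s_(k+1) = 3**(-k - 1)*(2*(k + 1)**2 + 2)*factorial(k + 2) + 1
s_(k+1) − s_k = 2*(k**3 + k**2 + 6*k + 1)*factorial(k + 1)/(3*3**k)
(s_(k+1) − s_k) − t_k = 0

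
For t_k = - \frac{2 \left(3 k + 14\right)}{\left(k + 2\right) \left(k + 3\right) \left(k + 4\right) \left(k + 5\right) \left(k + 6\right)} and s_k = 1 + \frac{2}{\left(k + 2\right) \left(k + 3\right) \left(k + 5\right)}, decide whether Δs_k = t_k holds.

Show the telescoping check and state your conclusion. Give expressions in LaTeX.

valid (s_(k+1) − s_k reduces to t_k)

s_(k+1) = 1 + 2/((k + 3)*(k + 4)*(k + 6))
s_(k+1) − s_k = 2*(-3*k - 14)/(k**5 + 20*k**4 + 155*k**3 + 580*k**2 + 1044*k + 720)
(s_(k+1) − s_k) − t_k = 0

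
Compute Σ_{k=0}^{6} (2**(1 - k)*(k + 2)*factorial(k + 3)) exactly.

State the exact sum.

Σ = 113376

t_(k+1)/t_k = (k + 3)*(k + 4)/(2*(k + 2)).
Normal form (A,B,C) = (k/2 + 2, 1, k + 2).
Need (k/2 + 2)·f(k+1) − (1)·f(k) = k + 2.
d = 0 from the (1,0,1) case.
Match coefficients ⇒ f(k) = 2.
Certificate R = B(k−1)f/C = 2/(k + 2) gives s_k = 2**(2 - k)*factorial(k + 3).
s_(k+1) − s_k = 2**(1 - k)*(k + 2)*factorial(k + 3) = t_k.
Evaluate s at k=7 and k=0: 113400 and 24; difference 113376.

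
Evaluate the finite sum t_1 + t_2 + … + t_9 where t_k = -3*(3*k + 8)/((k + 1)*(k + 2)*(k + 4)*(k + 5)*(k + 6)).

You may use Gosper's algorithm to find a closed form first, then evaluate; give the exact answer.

The ratio is (k + 1)*(k + 4)*(3*k + 11)/((k + 3)*(k + 7)*(3*k + 8)).
Take A(k)=k + 1, B(k)=k + 7, C(k)=k**2 + 17*k/3 + 8.
Set up (k + 1)·f(k+1) − (k + 6)·f(k) − (k**2 + 17*k/3 + 8) = 0.
deg f ≤ 5 (via 1,1,2).
A polynomial solution: f(k) = k*(k + 2)*(k + 3)*(k**2 + 10*k + 29)/60.
So s_k = (B(k−1)f/C)·t_k = (k*(k + 2)*(k + 6)*(k**2 + 10*k + 29)/(20*(3*k + 8)))·t_k = 3*k*(-k**2 - 10*k - 29)/(20*(k**3 + 10*k**2 + 29*k + 20)).
Check: Δs_k = 3*(-3*k - 8)/(k**5 + 18*k**4 + 121*k**3 + 372*k**2 + 508*k + 240). ✓
Evaluate s at k=10 and k=1: -229/1540 and -1/10; difference -15/308.

Σ = -15/308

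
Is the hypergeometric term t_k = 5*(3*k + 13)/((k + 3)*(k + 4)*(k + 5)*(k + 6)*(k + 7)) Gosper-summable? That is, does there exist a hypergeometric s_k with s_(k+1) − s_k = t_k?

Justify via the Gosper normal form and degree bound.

Yes. s_k = k*(k**2 + 14*k + 63)/(18*(k**3 + 14*k**2 + 63*k + 90)).

The ratio is (k + 3)*(3*k + 16)/((k + 8)*(3*k + 13)).
So A=k + 3 and B=k + 8, with C=k + 13/3.
Set up (k + 3)·f(k+1) − (k + 7)·f(k) − (k + 13/3) = 0.
d = 4 from the (1,1,1) case.
Solve for f: f(k) = k*(k + 4)*(k**2 + 14*k + 63)/270 (degree 4 ≤ 4).
So s_k = (B(k−1)f/C)·t_k = (k*(k + 4)*(k + 7)*(k**2 + 14*k + 63)/(90*(3*k + 13)))·t_k = k*(k**2 + 14*k + 63)/(18*(k**3 + 14*k**2 + 63*k + 90)).
s_(k+1) − s_k = 5*(3*k + 13)/(k**5 + 25*k**4 + 245*k**3 + 1175*k**2 + 2754*k + 2520) = t_k.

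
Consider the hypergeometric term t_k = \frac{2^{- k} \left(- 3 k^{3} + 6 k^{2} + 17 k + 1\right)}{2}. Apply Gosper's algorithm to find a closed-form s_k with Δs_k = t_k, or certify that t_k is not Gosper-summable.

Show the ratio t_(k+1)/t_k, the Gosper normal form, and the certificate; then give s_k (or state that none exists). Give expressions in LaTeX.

s_k = 2^{- k} \left(3 k^{3} + 3 k^{2} - 2 k + 3\right)

The ratio is (3*k**3 + 3*k**2 - 20*k - 21)/(2*(3*k**3 - 6*k**2 - 17*k - 1)).
Gosper form: A/B · C(k+1)/C(k) with A=1/2, B=1, C=k**3 - 2*k**2 - 17*k/3 - 1/3.
Need (1/2)·f(k+1) − (1)·f(k) = k**3 - 2*k**2 - 17*k/3 - 1/3.
Degrees (0,0,3) ⇒ d ≤ 3.
Coefficient equations give f(k) = -2*(3*k**3 + 3*k**2 - 2*k + 3)/3.
Certificate R = B(k−1)f/C = -2*(3*k**3 + 3*k**2 - 2*k + 3)/(3*k**3 - 6*k**2 - 17*k - 1) gives s_k = (3*k**3 + 3*k**2 - 2*k + 3)/2**k.
s_(k+1) − s_k = (-3*k**3 + 6*k**2 + 17*k + 1)/(2*2**k) = t_k.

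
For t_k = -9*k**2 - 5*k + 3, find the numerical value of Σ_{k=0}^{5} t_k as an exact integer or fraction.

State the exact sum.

Σ = -552

Compute t_(k+1)/t_k: get (9*k**2 + 23*k + 11)/(9*k**2 + 5*k - 3).
So A=1 and B=1, with C=k**2 + 5*k/9 - 1/3.
Key eq: (1)·f(k+1) = (1)·f(k) + (k**2 + 5*k/9 - 1/3).
Bound: deg f ≤ 3.
A polynomial solution: f(k) = k*(3*k**2 - 2*k - 4)/9.
Certificate R = B(k−1)f/C = k*(3*k**2 - 2*k - 4)/(9*k**2 + 5*k - 3) gives s_k = k*(-3*k**2 + 2*k + 4).
Verify: -9*k**2 - 5*k + 3 matches t_k.
Sum = s_(6) − s_(0); s_(6) = -552, s_(0) = 0 ⇒ -552.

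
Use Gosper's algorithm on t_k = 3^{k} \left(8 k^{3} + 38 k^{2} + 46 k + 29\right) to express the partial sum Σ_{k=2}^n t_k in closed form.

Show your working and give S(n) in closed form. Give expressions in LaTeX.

S(n) = 12 \cdot 3^{n} n^{3} + 39 \cdot 3^{n} n^{2} + 48 \cdot 3^{n} n + 33 \cdot 3^{n} - 396

r(k) = 3*(8*k**3 + 62*k**2 + 146*k + 121)/(8*k**3 + 38*k**2 + 46*k + 29) after simplifying.
A = 3, B = 1, C = k**3 + 19*k**2/4 + 23*k/4 + 29/8.
Set up (3)·f(k+1) − (1)·f(k) − (k**3 + 19*k**2/4 + 23*k/4 + 29/8) = 0.
Degrees (0,0,3) ⇒ d ≤ 3.
Solve for f: f(k) = (4*k**3 + k**2 + 2*k + 4)/8 (degree 3 ≤ 3).
So s_k = (B(k−1)f/C)·t_k = ((4*k**3 + k**2 + 2*k + 4)/(8*k**3 + 38*k**2 + 46*k + 29))·t_k = 3**k*(4*k**3 + k**2 + 2*k + 4).
s_(k+1) − s_k = 3**k*(8*k**3 + 38*k**2 + 46*k + 29) = t_k.
Telescope: S(n) = s_(n+1) − s_(2) = 3**(n + 1)*(4*n**3 + 13*n**2 + 16*n + 11) − (396) = 12*3**n*n**3 + 39*3**n*n**2 + 48*3**n*n + 33*3**n - 396.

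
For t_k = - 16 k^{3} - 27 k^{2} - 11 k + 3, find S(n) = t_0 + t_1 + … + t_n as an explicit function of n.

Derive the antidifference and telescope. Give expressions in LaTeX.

S(n) = - 4 n^{4} - 17 n^{3} - 23 n^{2} - 7 n + 3

t_(k+1)/t_k = (16*k**3 + 75*k**2 + 113*k + 51)/(16*k**3 + 27*k**2 + 11*k - 3).
A = 1, B = 1, C = k**3 + 27*k**2/16 + 11*k/16 - 3/16.
Solve (1)·f(k+1) − (1)·f(k) = k**3 + 27*k**2/16 + 11*k/16 - 3/16.
d = 4 from the (0,0,3) case.
A polynomial solution: f(k) = k*(4*k**3 + k**2 - 4*k - 4)/16.
So s_k = (B(k−1)f/C)·t_k = (k*(4*k**3 + k**2 - 4*k - 4)/(16*k**3 + 27*k**2 + 11*k - 3))·t_k = k*(-4*k**3 - k**2 + 4*k + 4).
Check: Δs_k = -16*k**3 - 27*k**2 - 11*k + 3. ✓
Evaluate: s_(n+1) = -4*n**4 - 17*n**3 - 23*n**2 - 7*n + 3; subtract s_(0) = 0 ⇒ S(n) = -4*n**4 - 17*n**3 - 23*n**2 - 7*n + 3.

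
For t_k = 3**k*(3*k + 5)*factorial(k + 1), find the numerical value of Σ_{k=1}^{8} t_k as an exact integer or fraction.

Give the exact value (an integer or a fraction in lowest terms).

The ratio is 3*(k + 2)*(3*k + 8)/(3*k + 5).
Normal form (A,B,C) = (3*k + 6, 1, k + 5/3).
f must satisfy (3*k + 6)·f(k+1) − (1)·f(k) = k + 5/3.
Bound: deg f ≤ 0.
Solving with deg f ≤ 0: f(k) = 1/3.
Certificate R = B(k−1)f/C = 1/(3*k + 5) gives s_k = 3**k*factorial(k + 1).
s_(k+1) − s_k = 3**k*(3*k + 5)*factorial(k + 1) = t_k.
Telescoping: Σ = s_(9) − s_(1) = 71425670400 − (6) = 71425670394.

Σ = 71425670394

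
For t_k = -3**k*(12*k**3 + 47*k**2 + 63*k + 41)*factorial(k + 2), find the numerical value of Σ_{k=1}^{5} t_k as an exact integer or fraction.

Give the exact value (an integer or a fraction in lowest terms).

The ratio is 3*(12*k**4 + 119*k**3 + 442*k**2 + 742*k + 489)/(12*k**3 + 47*k**2 + 63*k + 41).
Normal form (A,B,C) = (3*k + 9, 1, k**3 + 47*k**2/12 + 21*k/4 + 41/12).
Key eq: (3*k + 9)·f(k+1) = (1)·f(k) + (k**3 + 47*k**2/12 + 21*k/4 + 41/12).
d = 2 from the (1,0,3) case.
A polynomial solution: f(k) = (4*k**2 - 3*k + 4)/12.
R(k) = B(k−1)·f(k)/C(k) = (4*k**2 - 3*k + 4)/(12*k**3 + 47*k**2 + 63*k + 41); s_k = R·t_k = -3**k*(4*k**2 - 3*k + 4)*factorial(k + 2).
s_(k+1) − s_k = -3**k*(12*k**3 + 47*k**2 + 63*k + 41)*factorial(k + 2) = t_k.
Sum = s_(6) − s_(1); s_(6) = -3821126400, s_(1) = -90 ⇒ -3821126310.

Σ = -3821126310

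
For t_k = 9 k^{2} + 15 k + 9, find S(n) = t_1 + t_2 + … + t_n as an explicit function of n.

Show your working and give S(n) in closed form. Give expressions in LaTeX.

Compute t_(k+1)/t_k: get (3*k**2 + 11*k + 11)/(3*k**2 + 5*k + 3).
So A=1 and B=1, with C=k**2 + 5*k/3 + 1.
f must satisfy (1)·f(k+1) − (1)·f(k) = k**2 + 5*k/3 + 1.
deg f ≤ 3 (via 0,0,2).
A polynomial solution: f(k) = k*(k**2 + k + 1)/3.
Certificate R = B(k−1)f/C = k*(k**2 + k + 1)/(3*k**2 + 5*k + 3) gives s_k = 3*k*(k**2 + k + 1).
Δs = 9*k**2 + 15*k + 9, as required.
Telescope: S(n) = s_(n+1) − s_(1) = 3*n**3 + 12*n**2 + 18*n + 9 − (9) = 3*n*(n**2 + 4*n + 6).

S(n) = 3 n \left(n^{2} + 4 n + 6\right)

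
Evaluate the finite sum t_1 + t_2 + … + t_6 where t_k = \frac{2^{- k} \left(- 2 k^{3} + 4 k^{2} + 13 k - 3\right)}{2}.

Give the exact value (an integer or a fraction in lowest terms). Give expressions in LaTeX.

Ratio r(k) = (k**3 + k**2 - 15*k/2 - 6)/(2*k**3 - 4*k**2 - 13*k + 3).
Take A(k)=1/2, B(k)=1, C(k)=k**3 - 2*k**2 - 13*k/2 + 3/2.
Solve (1/2)·f(k+1) − (1)·f(k) = k**3 - 2*k**2 - 13*k/2 + 3/2.
deg f ≤ 3 (via 0,0,3).
Coefficient equations give f(k) = -2*k**3 - 2*k**2 + 3*k - 4.
Get s_k = R·t_k = (2*k**3 + 2*k**2 - 3*k + 4)/2**k with R(k) = B(k−1)f(k)/C(k) = -2*(2*k**3 + 2*k**2 - 3*k + 4)/(2*k**3 - 4*k**2 - 13*k + 3).
Check: Δs_k = (-2*k**3 + 4*k**2 + 13*k - 3)/(2*2**k). ✓
Σ_(k=1)^(6) t_k = s_(7) − s_(1) = 767/128 − (5/2) = 447/128.

Σ = 447/128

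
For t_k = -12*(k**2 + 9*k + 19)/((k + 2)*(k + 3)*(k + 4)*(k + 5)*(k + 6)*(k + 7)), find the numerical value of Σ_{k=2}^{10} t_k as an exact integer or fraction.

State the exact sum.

Σ = -347/17680

Ratio r(k) = (k + 2)*(9*k + (k + 1)**2 + 28)/((k + 8)*(k**2 + 9*k + 19)).
Take A(k)=k + 2, B(k)=k + 8, C(k)=k**2 + 9*k + 19.
Key eq: (k + 2)·f(k+1) = (k + 7)·f(k) + (k**2 + 9*k + 19).
Bound: deg f ≤ 5.
Solve for f: f(k) = k*(k + 3)*(k + 5)*(k**2 + 12*k + 44)/144 (degree 5 ≤ 5).
Certificate R = B(k−1)f/C = k*(k + 3)*(k + 5)*(k + 7)*(k**2 + 12*k + 44)/(144*(k**2 + 9*k + 19)) gives s_k = k*(-k**2 - 12*k - 44)/(12*(k**3 + 12*k**2 + 44*k + 48)).
s_(k+1) − s_k = 12*(-k**2 - 9*k - 19)/(k**6 + 27*k**5 + 295*k**4 + 1665*k**3 + 5104*k**2 + 8028*k + 5040) = t_k.
Sum = s_(11) − s_(2); s_(11) = -363/4420, s_(2) = -1/16 ⇒ -347/17680.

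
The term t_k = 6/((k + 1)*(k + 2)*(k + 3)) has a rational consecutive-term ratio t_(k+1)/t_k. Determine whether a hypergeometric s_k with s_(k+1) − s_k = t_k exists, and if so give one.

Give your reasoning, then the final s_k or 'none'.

s_k = 3*k*(k + 3)/(2*(k + 1)*(k + 2))

r(k) = (k + 1)/(k + 4) after simplifying.
Gosper form: A/B · C(k+1)/C(k) with A=k + 1, B=k + 4, C=1.
Solve (k + 1)·f(k+1) − (k + 3)·f(k) = 1.
Bound: deg f ≤ 2.
A polynomial solution: f(k) = k*(k + 3)/4.
Get s_k = R·t_k = 3*k*(k + 3)/(2*(k + 1)*(k + 2)) with R(k) = B(k−1)f(k)/C(k) = k*(k + 3)**2/4.
Check: Δs_k = 6/(k**3 + 6*k**2 + 11*k + 6). ✓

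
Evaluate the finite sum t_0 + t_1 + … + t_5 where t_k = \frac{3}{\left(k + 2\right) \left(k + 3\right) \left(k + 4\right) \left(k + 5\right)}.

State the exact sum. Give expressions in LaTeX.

Step 1: r(k) = (k + 2)/(k + 6).
Gosper form: A/B · C(k+1)/C(k) with A=k + 2, B=k + 6, C=1.
Key eq: (k + 2)·f(k+1) = (k + 5)·f(k) + (1).
deg f ≤ 3 (via 1,1,0).
Solving with deg f ≤ 3: f(k) = k*(k**2 + 9*k + 26)/72.
Certificate R = B(k−1)f/C = k*(k + 5)*(k**2 + 9*k + 26)/72 gives s_k = k*(k**2 + 9*k + 26)/(24*(k + 2)*(k + 3)*(k + 4)).
s_(k+1) − s_k = 3/(k**4 + 14*k**3 + 71*k**2 + 154*k + 120) = t_k.
Evaluate s at k=6 and k=0: 29/720 and 0; difference 29/720.

Σ = 29/720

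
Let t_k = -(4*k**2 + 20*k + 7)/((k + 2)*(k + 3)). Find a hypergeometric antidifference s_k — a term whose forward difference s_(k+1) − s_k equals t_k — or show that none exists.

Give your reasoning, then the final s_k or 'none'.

s_k = k*(1 - 8*k)/(2*(k + 2))

Compute t_(k+1)/t_k: get (k + 2)*(20*k + 4*(k + 1)**2 + 27)/((k + 4)*(4*k**2 + 20*k + 7)).
Gosper form: A/B · C(k+1)/C(k) with A=k + 2, B=k + 4, C=k**2 + 5*k + 7/4.
Need (k + 2)·f(k+1) − (k + 3)·f(k) = k**2 + 5*k + 7/4.
deg f ≤ 2 (via 1,1,2).
Match coefficients ⇒ f(k) = k*(8*k - 1)/8.
Get s_k = R·t_k = k*(1 - 8*k)/(2*(k + 2)) with R(k) = B(k−1)f(k)/C(k) = k*(k + 3)*(8*k - 1)/(2*(4*k**2 + 20*k + 7)).
Check: Δs_k = (-4*k**2 - 20*k - 7)/(k**2 + 5*k + 6). ✓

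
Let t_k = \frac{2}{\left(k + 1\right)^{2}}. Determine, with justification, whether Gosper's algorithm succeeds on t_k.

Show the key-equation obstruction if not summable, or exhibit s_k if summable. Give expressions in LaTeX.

No — the linear system for f has no solution.

Step 1: r(k) = (k + 1)**2/(k + 2)**2.
Normal form (A,B,C) = (k**2 + 2*k + 1, k**2 + 4*k + 4, 1).
Solve (k**2 + 2*k + 1)·f(k+1) − (k**2 + 2*k + 1)·f(k) = 1.
Bound: deg f ≤ 0.
Generic f = c0 gives residual -1; -1 = 0 cannot hold, so t_k is not Gosper-summable.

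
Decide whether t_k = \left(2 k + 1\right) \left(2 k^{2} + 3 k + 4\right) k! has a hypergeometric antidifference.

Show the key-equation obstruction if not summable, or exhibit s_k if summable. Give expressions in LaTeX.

The ratio is (k + 1)*(2*k + 3)*(3*k + 2*(k + 1)**2 + 7)/((2*k + 1)*(2*k**2 + 3*k + 4)).
Factor: A=k + 1; B=1; C=k**3 + 2*k**2 + 11*k/4 + 1.
Key eq: (k + 1)·f(k+1) = (1)·f(k) + (k**3 + 2*k**2 + 11*k/4 + 1).
d = 2 from the (1,0,3) case.
Solving with deg f ≤ 2: f(k) = (2*k - 1)*(2*k + 1)/4.
Get s_k = R·t_k = (4*k**2 - 1)*factorial(k) with R(k) = B(k−1)f(k)/C(k) = (2*k - 1)/(2*k**2 + 3*k + 4).
Δs = (2*k + 1)*(2*k**2 + 3*k + 4)*factorial(k), as required.

Yes. s_k = \left(4 k^{2} - 1\right) k!.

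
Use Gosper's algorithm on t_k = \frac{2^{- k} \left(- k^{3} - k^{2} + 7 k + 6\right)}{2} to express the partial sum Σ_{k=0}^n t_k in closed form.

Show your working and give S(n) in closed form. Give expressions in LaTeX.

Step 1: r(k) = (k**3/2 + 2*k**2 - k - 11/2)/(k**3 + k**2 - 7*k - 6).
Take A(k)=1/2, B(k)=1, C(k)=k**3 + k**2 - 7*k - 6.
Solve (1/2)·f(k+1) − (1)·f(k) = k**3 + k**2 - 7*k - 6.
From deg A=0, deg B=0, deg C=3: d=3.
Coefficient equations give f(k) = -2*(k + 3)*(k**2 + k + 1).
So s_k = (B(k−1)f/C)·t_k = (-2*(k + 3)*(k**2 + k + 1)/(k**3 + k**2 - 7*k - 6))·t_k = (k**3 + 4*k**2 + 4*k + 3)/2**k.
Verify: (-k**3 - k**2 + 7*k + 6)/(2*2**k) matches t_k.
s_(n+1) = 2**(-n - 1)*(n**3 + 7*n**2 + 15*n + 12) and s_(0) = 3, so S(n) = (-6*2**n + n**3 + 7*n**2 + 15*n + 12)/(2*2**n).

S(n) = \frac{2^{- n} \left(- 6 \cdot 2^{n} + n^{3} + 7 n^{2} + 15 n + 12\right)}{2}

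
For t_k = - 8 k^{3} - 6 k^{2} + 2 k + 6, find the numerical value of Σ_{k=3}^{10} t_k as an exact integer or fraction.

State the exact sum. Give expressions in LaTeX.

t_(k+1)/t_k = (4*k**3 + 15*k**2 + 17*k + 3)/(4*k**3 + 3*k**2 - k - 3).
Gosper form: A/B · C(k+1)/C(k) with A=1, B=1, C=k**3 + 3*k**2/4 - k/4 - 3/4.
Need (1)·f(k+1) − (1)·f(k) = k**3 + 3*k**2/4 - k/4 - 3/4.
Degrees (0,0,3) ⇒ d ≤ 4.
Match coefficients ⇒ f(k) = k*(k - 2)*(k**2 + k + 1)/4.
Certificate R = B(k−1)f/C = k*(k - 2)*(k**2 + k + 1)/(4*k**3 + 3*k**2 - k - 3) gives s_k = 2*k*(-k**3 + k**2 + k + 2).
Verify: -8*k**3 - 6*k**2 + 2*k + 6 matches t_k.
Sum = s_(11) − s_(3); s_(11) = -26334, s_(3) = -78 ⇒ -26256.

Σ = -26256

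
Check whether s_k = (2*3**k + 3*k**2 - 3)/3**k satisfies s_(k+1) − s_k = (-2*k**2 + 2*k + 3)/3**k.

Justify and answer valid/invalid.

s_(k+1) = (2*3**k + (k + 1)**2 - 1)/3**k
s_(k+1) − s_k = (-2*k**2 + 2*k + 3)/3**k
(s_(k+1) − s_k) − t_k = 0

Valid: the claim telescopes to t_k.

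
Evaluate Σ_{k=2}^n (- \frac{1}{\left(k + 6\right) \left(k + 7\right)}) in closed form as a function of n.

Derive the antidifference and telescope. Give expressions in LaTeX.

S(n) = \frac{1 - n}{8 \left(n + 7\right)}

Compute t_(k+1)/t_k: get (k + 6)/(k + 8).
So A=k + 6 and B=k + 8, with C=1.
Need (k + 6)·f(k+1) − (k + 7)·f(k) = 1.
Bound: deg f ≤ 1.
A polynomial solution: f(k) = k/6.
Get s_k = R·t_k = -k/(6*k + 36) with R(k) = B(k−1)f(k)/C(k) = k*(k + 7)/6.
Check: Δs_k = -1/(k**2 + 13*k + 42). ✓
Evaluate: s_(n+1) = (-n - 1)/(6*(n + 7)); subtract s_(2) = -1/24 ⇒ S(n) = (1 - n)/(8*(n + 7)).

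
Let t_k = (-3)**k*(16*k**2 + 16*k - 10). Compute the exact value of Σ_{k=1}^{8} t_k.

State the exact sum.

t_(k+1)/t_k = 3*(-8*k**2 - 24*k - 11)/(8*k**2 + 8*k - 5).
A = -3, B = 1, C = k**2 + k - 5/8.
f must satisfy (-3)·f(k+1) − (1)·f(k) = k**2 + k - 5/8.
Degrees (0,0,2) ⇒ d ≤ 2.
Solve for f: f(k) = -(2*k**2 - k - 2)/8 (degree 2 ≤ 2).
R(k) = B(k−1)·f(k)/C(k) = -(2*k**2 - k - 2)/(8*k**2 + 8*k - 5); s_k = R·t_k = 2*(-3)**k*(-2*k**2 + k + 2).
s_(k+1) − s_k = (-3)**k*(16*k**2 + 16*k - 10) = t_k.
Σ_(k=1)^(8) t_k = s_(9) − s_(1) = 5944266 − (-6) = 5944272.

Σ = 5944272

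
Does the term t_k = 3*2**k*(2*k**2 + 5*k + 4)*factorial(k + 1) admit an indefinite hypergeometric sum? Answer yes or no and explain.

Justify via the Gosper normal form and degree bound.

t_(k+1)/t_k = 2*(2*k**3 + 13*k**2 + 29*k + 22)/(2*k**2 + 5*k + 4).
Factor: A=2*k + 4; B=1; C=k**2 + 5*k/2 + 2.
Solve (2*k + 4)·f(k+1) − (1)·f(k) = k**2 + 5*k/2 + 2.
Degrees (1,0,2) ⇒ d ≤ 1.
Match coefficients ⇒ f(k) = k/2.
Then R = B(k−1)f/C = k/(2*k**2 + 5*k + 4), so s_k = R(k)·t_k = 3*2**k*k*factorial(k + 1).
Check: Δs_k = 3*2**k*(2*k**2 + 5*k + 4)*factorial(k + 1). ✓

Yes. s_k = 3*2**k*k*factorial(k + 1).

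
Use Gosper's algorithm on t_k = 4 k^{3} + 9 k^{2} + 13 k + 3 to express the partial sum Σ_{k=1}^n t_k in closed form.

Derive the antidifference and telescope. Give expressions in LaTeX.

S(n) = n \left(n^{3} + 5 n^{2} + 12 n + 11\right)

Compute t_(k+1)/t_k: get (4*k**3 + 21*k**2 + 43*k + 29)/(4*k**3 + 9*k**2 + 13*k + 3).
Take A(k)=1, B(k)=1, C(k)=k**3 + 9*k**2/4 + 13*k/4 + 3/4.
Set up (1)·f(k+1) − (1)·f(k) − (k**3 + 9*k**2/4 + 13*k/4 + 3/4) = 0.
d = 4 from the (0,0,3) case.
Solve for f: f(k) = k*(k**3 + k**2 + 3*k - 2)/4 (degree 4 ≤ 4).
R(k) = B(k−1)·f(k)/C(k) = k*(k**3 + k**2 + 3*k - 2)/(4*k**3 + 9*k**2 + 13*k + 3); s_k = R·t_k = k*(k**3 + k**2 + 3*k - 2).
Verify: 4*k**3 + 9*k**2 + 13*k + 3 matches t_k.
s_(n+1) = n**4 + 5*n**3 + 12*n**2 + 11*n + 3 and s_(1) = 3, so S(n) = n*(n**3 + 5*n**2 + 12*n + 11).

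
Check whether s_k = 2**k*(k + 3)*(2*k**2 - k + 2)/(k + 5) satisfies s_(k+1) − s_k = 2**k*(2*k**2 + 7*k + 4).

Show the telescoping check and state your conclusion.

s_(k+1) = 2**(k + 1)*(k + 4)*(-k + 2*(k + 1)**2 + 1)/(k + 6)
s_(k+1) − s_k = 2**k*(2*k**4 + 25*k**3 + 111*k**2 + 174*k + 84)/(k**2 + 11*k + 30)
(s_(k+1) − s_k) − t_k = 2**(k + 1)*(-2*k**3 - 15*k**2 - 40*k - 18)/(k**2 + 11*k + 30)

Invalid: residual 2**(k + 1)*(-2*k**3 - 15*k**2 - 40*k - 18)/(k**2 + 11*k + 30) ≠ 0.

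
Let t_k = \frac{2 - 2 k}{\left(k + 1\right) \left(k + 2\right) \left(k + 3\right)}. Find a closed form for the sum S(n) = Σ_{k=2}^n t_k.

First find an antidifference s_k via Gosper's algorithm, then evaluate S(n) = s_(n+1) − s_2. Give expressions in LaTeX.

S(n) = \frac{n \left(1 - n\right)}{3 \left(n^{2} + 5 n + 6\right)}

t_(k+1)/t_k = k*(k + 1)/((k - 1)*(k + 4)).
Gosper form: A/B · C(k+1)/C(k) with A=k + 1, B=k + 4, C=k - 1.
Key eq: (k + 1)·f(k+1) = (k + 3)·f(k) + (k - 1).
Bound: deg f ≤ 2.
Match coefficients ⇒ f(k) = -k.
Then R = B(k−1)f/C = -k*(k + 3)/(k - 1), so s_k = R(k)·t_k = 2*k/((k + 1)*(k + 2)).
Δs = 2*(1 - k)/(k**3 + 6*k**2 + 11*k + 6), as required.
Telescope: S(n) = s_(n+1) − s_(2) = 2*(n + 1)/(n**2 + 5*n + 6) − (1/3) = n*(1 - n)/(3*(n**2 + 5*n + 6)).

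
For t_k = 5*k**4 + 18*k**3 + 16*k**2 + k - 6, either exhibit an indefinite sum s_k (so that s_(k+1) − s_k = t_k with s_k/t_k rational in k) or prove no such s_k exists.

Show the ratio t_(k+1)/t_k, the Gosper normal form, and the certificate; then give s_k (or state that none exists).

r(k) = (5*k**4 + 38*k**3 + 100*k**2 + 107*k + 34)/(5*k**4 + 18*k**3 + 16*k**2 + k - 6) after simplifying.
Gosper form: A/B · C(k+1)/C(k) with A=1, B=1, C=k**4 + 18*k**3/5 + 16*k**2/5 + k/5 - 6/5.
Need (1)·f(k+1) − (1)·f(k) = k**4 + 18*k**3/5 + 16*k**2/5 + k/5 - 6/5.
Bound: deg f ≤ 5.
Match coefficients ⇒ f(k) = k*(k**2 + k - 4)*(k**2 + k + 1)/5.
Certificate R = B(k−1)f/C = k*(k**2 + k - 4)*(k**2 + k + 1)/(5*k**4 + 18*k**3 + 16*k**2 + k - 6) gives s_k = k*(k**4 + 2*k**3 - 2*k**2 - 3*k - 4).
s_(k+1) − s_k = 5*k**4 + 18*k**3 + 16*k**2 + k - 6 = t_k.

s_k = k*(k**4 + 2*k**3 - 2*k**2 - 3*k - 4)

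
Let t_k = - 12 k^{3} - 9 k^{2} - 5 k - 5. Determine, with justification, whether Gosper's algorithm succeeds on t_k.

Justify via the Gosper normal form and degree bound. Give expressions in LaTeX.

Yes. s_k = k \left(- 3 k^{3} + 3 k^{2} - k - 4\right).

t_(k+1)/t_k = (12*k**3 + 45*k**2 + 59*k + 31)/(12*k**3 + 9*k**2 + 5*k + 5).
Normal form (A,B,C) = (1, 1, k**3 + 3*k**2/4 + 5*k/12 + 5/12).
Set up (1)·f(k+1) − (1)·f(k) − (k**3 + 3*k**2/4 + 5*k/12 + 5/12) = 0.
Degrees (0,0,3) ⇒ d ≤ 4.
Coefficient equations give f(k) = k*(3*k**3 - 3*k**2 + k + 4)/12.
R(k) = B(k−1)·f(k)/C(k) = k*(3*k**3 - 3*k**2 + k + 4)/(12*k**3 + 9*k**2 + 5*k + 5); s_k = R·t_k = k*(-3*k**3 + 3*k**2 - k - 4).
Check: Δs_k = -12*k**3 - 9*k**2 - 5*k - 5. ✓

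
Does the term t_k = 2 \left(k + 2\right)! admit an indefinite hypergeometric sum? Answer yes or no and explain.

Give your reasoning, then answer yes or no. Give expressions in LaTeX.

The ratio is k + 3.
So A=k + 3 and B=1, with C=1.
Key eq: (k + 3)·f(k+1) = (1)·f(k) + (1).
deg f ≤ -1 (via 1,0,0).
d = -1 < 0 ⇒ no nonzero polynomial f; not summable.

No; the degree bound rules out any f.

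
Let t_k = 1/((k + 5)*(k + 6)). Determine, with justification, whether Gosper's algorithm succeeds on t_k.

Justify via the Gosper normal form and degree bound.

Compute t_(k+1)/t_k: get (k + 5)/(k + 7).
Gosper form: A/B · C(k+1)/C(k) with A=k + 5, B=k + 7, C=1.
Need (k + 5)·f(k+1) − (k + 6)·f(k) = 1.
From deg A=1, deg B=1, deg C=0: d=1.
Solve for f: f(k) = k/5 (degree 1 ≤ 1).
Then R = B(k−1)f/C = k*(k + 6)/5, so s_k = R(k)·t_k = k/(5*(k + 5)).
Verify: 1/(k**2 + 11*k + 30) matches t_k.

Yes. s_k = k/(5*(k + 5)).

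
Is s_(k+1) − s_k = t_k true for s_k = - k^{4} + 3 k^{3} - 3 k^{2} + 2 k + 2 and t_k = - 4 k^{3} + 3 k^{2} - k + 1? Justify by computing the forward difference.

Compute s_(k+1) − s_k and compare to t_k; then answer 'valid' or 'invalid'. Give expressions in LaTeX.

s_(k+1) = -k**4 - k**3 + k + 3
s_(k+1) − s_k = -4*k**3 + 3*k**2 - k + 1
(s_(k+1) − s_k) − t_k = 0

valid; difference matches t_k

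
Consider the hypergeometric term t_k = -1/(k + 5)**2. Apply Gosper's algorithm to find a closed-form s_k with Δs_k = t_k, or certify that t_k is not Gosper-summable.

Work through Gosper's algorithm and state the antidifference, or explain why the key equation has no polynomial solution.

none — t_k is not Gosper-summable

Compute t_(k+1)/t_k: get (k + 5)**2/(k + 6)**2.
Take A(k)=k**2 + 10*k + 25, B(k)=k**2 + 12*k + 36, C(k)=1.
Set up (k**2 + 10*k + 25)·f(k+1) − (k**2 + 10*k + 25)·f(k) − (1) = 0.
From deg A=2, deg B=2, deg C=0: d=0.
Write f(k) = c0. Then LHS − RHS = -1, requiring -1 = 0: contradictory. No certificate.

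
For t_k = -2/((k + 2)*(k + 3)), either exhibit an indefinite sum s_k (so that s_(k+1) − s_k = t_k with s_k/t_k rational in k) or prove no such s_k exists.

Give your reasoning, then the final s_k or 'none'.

Compute t_(k+1)/t_k: get (k + 2)/(k + 4).
Normal form (A,B,C) = (k + 2, k + 4, 1).
Solve (k + 2)·f(k+1) − (k + 3)·f(k) = 1.
deg f ≤ 1 (via 1,1,0).
Solving with deg f ≤ 1: f(k) = k/2.
So s_k = (B(k−1)f/C)·t_k = (k*(k + 3)/2)·t_k = -k/(k + 2).
Δs = -2/(k**2 + 5*k + 6), as required.

s_k = -k/(k + 2)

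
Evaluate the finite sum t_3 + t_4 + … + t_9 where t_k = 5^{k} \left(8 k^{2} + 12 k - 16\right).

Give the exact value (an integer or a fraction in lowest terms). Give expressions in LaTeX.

Compute t_(k+1)/t_k: get 5*(2*k**2 + 7*k + 1)/(2*k**2 + 3*k - 4).
Factor: A=5; B=1; C=k**2 + 3*k/2 - 2.
Need (5)·f(k+1) − (1)·f(k) = k**2 + 3*k/2 - 2.
Degrees (0,0,2) ⇒ d ≤ 2.
Match coefficients ⇒ f(k) = (k - 2)*(k + 1)/4.
Then R = B(k−1)f/C = (k - 2)*(k + 1)/(2*(2*k**2 + 3*k - 4)), so s_k = R(k)·t_k = 2*5**k*(k**2 - k - 2).
Verify: 5**k*(8*k**2 + 12*k - 16) matches t_k.
Evaluate s at k=10 and k=3: 1718750000 and 1000; difference 1718749000.

Σ = 1718749000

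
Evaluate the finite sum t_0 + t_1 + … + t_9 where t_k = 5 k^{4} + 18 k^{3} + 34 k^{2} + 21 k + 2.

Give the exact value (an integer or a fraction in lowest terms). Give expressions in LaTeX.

Σ = 123770

Compute t_(k+1)/t_k: get (5*k**4 + 38*k**3 + 118*k**2 + 163*k + 80)/(5*k**4 + 18*k**3 + 34*k**2 + 21*k + 2).
Gosper form: A/B · C(k+1)/C(k) with A=1, B=1, C=k**4 + 18*k**3/5 + 34*k**2/5 + 21*k/5 + 2/5.
Need (1)·f(k+1) − (1)·f(k) = k**4 + 18*k**3/5 + 34*k**2/5 + 21*k/5 + 2/5.
deg f ≤ 5 (via 0,0,4).
Solve for f: f(k) = k*(k**4 + 2*k**3 + 4*k**2 - 2*k - 3)/5 (degree 5 ≤ 5).
Get s_k = R·t_k = k*(k**4 + 2*k**3 + 4*k**2 - 2*k - 3) with R(k) = B(k−1)f(k)/C(k) = k*(k**4 + 2*k**3 + 4*k**2 - 2*k - 3)/(5*k**4 + 18*k**3 + 34*k**2 + 21*k + 2).
Δs = 5*k**4 + 18*k**3 + 34*k**2 + 21*k + 2, as required.
Evaluate s at k=10 and k=0: 123770 and 0; difference 123770.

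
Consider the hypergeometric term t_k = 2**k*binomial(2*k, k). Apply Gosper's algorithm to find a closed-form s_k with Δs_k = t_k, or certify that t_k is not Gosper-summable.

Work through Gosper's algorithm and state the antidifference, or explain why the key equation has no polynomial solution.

The ratio is 4*(2*k + 1)/(k + 1).
Take A(k)=8*k + 4, B(k)=k + 1, C(k)=1.
Need (8*k + 4)·f(k+1) − (k)·f(k) = 1.
Degrees (1,1,0) ⇒ d ≤ -1.
Negative degree bound (-1): no f exists, t_k not Gosper-summable.

not Gosper-summable; s_k does not exist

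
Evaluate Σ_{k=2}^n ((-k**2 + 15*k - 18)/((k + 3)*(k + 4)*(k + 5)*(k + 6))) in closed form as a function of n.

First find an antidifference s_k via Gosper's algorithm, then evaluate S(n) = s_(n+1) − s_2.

r(k) = (k + 3)*(-15*k + (k + 1)**2 + 3)/((k + 7)*(k**2 - 15*k + 18)) after simplifying.
Normal form (A,B,C) = (k + 3, k + 7, k**2 - 15*k + 18).
Set up (k + 3)·f(k+1) − (k + 6)·f(k) − (k**2 - 15*k + 18) = 0.
Degrees (1,1,2) ⇒ d ≤ 3.
Solve for f: f(k) = k*(k**2 - 8*k + 127)/20 (degree 3 ≤ 3).
Then R = B(k−1)f/C = k*(k + 6)*(k**2 - 8*k + 127)/(20*(k**2 - 15*k + 18)), so s_k = R(k)·t_k = k*(-k**2 + 8*k - 127)/(20*(k + 3)*(k + 4)*(k + 5)).
Check: Δs_k = (-k**2 + 15*k - 18)/(k**4 + 18*k**3 + 119*k**2 + 342*k + 360). ✓
Evaluate: s_(n+1) = (-n**3 + 5*n**2 - 114*n - 120)/(20*(n**3 + 15*n**2 + 74*n + 120)); subtract s_(2) = -23/420 ⇒ S(n) = (n**3 + 225*n**2 - 346*n + 120)/(210*(n**3 + 15*n**2 + 74*n + 120)).

S(n) = (n**3 + 225*n**2 - 346*n + 120)/(210*(n**3 + 15*n**2 + 74*n + 120))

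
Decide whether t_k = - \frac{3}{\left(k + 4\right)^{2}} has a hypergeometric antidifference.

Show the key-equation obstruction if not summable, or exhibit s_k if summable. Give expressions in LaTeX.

Compute t_(k+1)/t_k: get (k + 4)**2/(k + 5)**2.
A = k**2 + 8*k + 16, B = k**2 + 10*k + 25, C = 1.
Set up (k**2 + 8*k + 16)·f(k+1) − (k**2 + 8*k + 16)·f(k) − (1) = 0.
deg f ≤ 0 (via 2,2,0).
Put f(k) = c0: A·f(k+1) − B(k−1)·f(k) − C = -1; need -1 = 0 — inconsistent ⇒ no f, not summable.

No; the coefficient equations for f are inconsistent.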